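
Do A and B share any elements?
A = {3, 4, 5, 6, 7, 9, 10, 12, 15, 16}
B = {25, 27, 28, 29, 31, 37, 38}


Disjoint means A ∩ B = ∅.
A ∩ B = ∅
A ∩ B = ∅, so A and B are disjoint.

No — A and B share no elements (A ∩ B = ∅), so they are disjoint


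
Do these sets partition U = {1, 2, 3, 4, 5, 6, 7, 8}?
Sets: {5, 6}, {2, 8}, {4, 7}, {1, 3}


A partition requires: (1) non-empty parts, (2) pairwise disjoint, (3) union = U
Parts: {5, 6}, {2, 8}, {4, 7}, {1, 3}
Union of parts: {1, 2, 3, 4, 5, 6, 7, 8}
U = {1, 2, 3, 4, 5, 6, 7, 8}
All non-empty? True
Pairwise disjoint? True
Covers U? True

Yes, valid partition


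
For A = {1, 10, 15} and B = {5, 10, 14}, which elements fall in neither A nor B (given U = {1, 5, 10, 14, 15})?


A = {1, 10, 15}
B = {5, 10, 14}
Region: in neither A nor B (given U = {1, 5, 10, 14, 15})
Elements: ∅

Elements in neither A nor B (given U = {1, 5, 10, 14, 15}): ∅


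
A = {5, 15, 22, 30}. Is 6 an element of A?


A = {5, 15, 22, 30}
Checking if 6 is in A
6 is not in A → False

6 ∉ A


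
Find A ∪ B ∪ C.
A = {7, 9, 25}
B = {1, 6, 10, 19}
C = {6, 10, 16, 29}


A ∪ B = {1, 6, 7, 9, 10, 19, 25}
(A ∪ B) ∪ C = {1, 6, 7, 9, 10, 16, 19, 25, 29}

A ∪ B ∪ C = {1, 6, 7, 9, 10, 16, 19, 25, 29}


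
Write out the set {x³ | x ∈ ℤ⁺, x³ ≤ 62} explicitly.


Checking each candidate:
Condition: positive perfect cubes ≤ 62
Result = {1, 8, 27}

{1, 8, 27}


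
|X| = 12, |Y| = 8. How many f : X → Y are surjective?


n = |X| = 12, k = |Y| = 8. Surjections via inclusion-exclusion:
S(n,k) = Σ(-1)^i × C(k,i) × (k-i)^n, i=0 to k
i=0: (-1)^0×C(8,0)×8^12 = 68719476736
i=1: (-1)^1×C(8,1)×7^12 = -110730297608
i=2: (-1)^2×C(8,2)×6^12 = 60949905408
i=3: (-1)^3×C(8,3)×5^12 = -13671875000
i=4: (-1)^4×C(8,4)×4^12 = 1174405120
i=5: (-1)^5×C(8,5)×3^12 = -29760696
i=6: (-1)^6×C(8,6)×2^12 = 114688
i=7: (-1)^7×C(8,7)×1^12 = -8
i=8: (-1)^8×C(8,8)×0^12 = 0
Total = 6411968640

Number of surjections = 6411968640


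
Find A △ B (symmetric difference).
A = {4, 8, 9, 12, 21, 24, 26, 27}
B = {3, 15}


A △ B = (A \ B) ∪ (B \ A) = elements in exactly one of A or B
A \ B = {4, 8, 9, 12, 21, 24, 26, 27}
B \ A = {3, 15}
A △ B = {3, 4, 8, 9, 12, 15, 21, 24, 26, 27}

A △ B = {3, 4, 8, 9, 12, 15, 21, 24, 26, 27}


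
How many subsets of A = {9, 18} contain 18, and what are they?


A subset of A contains 18 iff the remaining 1 elements form any subset of A \ {18}.
Count: 2^(n-1) = 2^1 = 2
Subsets containing 18: {18}, {9, 18}

Subsets containing 18 (2 total): {18}, {9, 18}


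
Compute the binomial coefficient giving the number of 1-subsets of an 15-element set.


C(n,k) = n! / (k!(n-k)!)
C(15,1) = 15! / (1!14!)
= 15

C(15,1) = 15


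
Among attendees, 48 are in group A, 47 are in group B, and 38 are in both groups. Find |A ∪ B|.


|A ∪ B| = |A| + |B| - |A ∩ B|
= 48 + 47 - 38
= 57

|A ∪ B| = 57


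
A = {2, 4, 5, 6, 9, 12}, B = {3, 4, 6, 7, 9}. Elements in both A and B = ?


A = {2, 4, 5, 6, 9, 12}
B = {3, 4, 6, 7, 9}
Region: in both A and B
Elements: {4, 6, 9}

Elements in both A and B: {4, 6, 9}


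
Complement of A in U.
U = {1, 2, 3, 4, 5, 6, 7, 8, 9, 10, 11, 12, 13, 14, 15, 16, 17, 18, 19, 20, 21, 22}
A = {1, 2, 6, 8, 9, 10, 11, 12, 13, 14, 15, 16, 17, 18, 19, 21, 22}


Aᶜ = U \ A = elements in U but not in A
U = {1, 2, 3, 4, 5, 6, 7, 8, 9, 10, 11, 12, 13, 14, 15, 16, 17, 18, 19, 20, 21, 22}
A = {1, 2, 6, 8, 9, 10, 11, 12, 13, 14, 15, 16, 17, 18, 19, 21, 22}
Aᶜ = {3, 4, 5, 7, 20}

Aᶜ = {3, 4, 5, 7, 20}


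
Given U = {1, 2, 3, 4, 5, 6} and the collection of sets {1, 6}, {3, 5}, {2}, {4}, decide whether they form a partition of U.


A partition requires: (1) non-empty parts, (2) pairwise disjoint, (3) union = U
Parts: {1, 6}, {3, 5}, {2}, {4}
Union of parts: {1, 2, 3, 4, 5, 6}
U = {1, 2, 3, 4, 5, 6}
All non-empty? True
Pairwise disjoint? True
Covers U? True

Yes, valid partition


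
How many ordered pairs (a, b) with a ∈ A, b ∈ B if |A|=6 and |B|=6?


|A × B| = |A| × |B|
= 6 × 6
= 36

|A × B| = 36


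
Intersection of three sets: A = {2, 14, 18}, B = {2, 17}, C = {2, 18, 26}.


A ∩ B = {2}
(A ∩ B) ∩ C = {2}

A ∩ B ∩ C = {2}


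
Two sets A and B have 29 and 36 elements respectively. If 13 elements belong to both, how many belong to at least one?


|A ∪ B| = |A| + |B| - |A ∩ B|
= 29 + 36 - 13
= 52

|A ∪ B| = 52


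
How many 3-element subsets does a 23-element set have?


C(n,k) = n! / (k!(n-k)!)
C(23,3) = 23! / (3!20!)
= 1771

C(23,3) = 1771


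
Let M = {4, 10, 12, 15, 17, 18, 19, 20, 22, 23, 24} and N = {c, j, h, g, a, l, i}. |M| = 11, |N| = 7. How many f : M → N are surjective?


n = |M| = 11, k = |N| = 7. Surjections via inclusion-exclusion:
S(n,k) = Σ(-1)^i × C(k,i) × (k-i)^n, i=0 to k
i=0: (-1)^0×C(7,0)×7^11 = 1977326743
i=1: (-1)^1×C(7,1)×6^11 = -2539579392
i=2: (-1)^2×C(7,2)×5^11 = 1025390625
i=3: (-1)^3×C(7,3)×4^11 = -146800640
i=4: (-1)^4×C(7,4)×3^11 = 6200145
i=5: (-1)^5×C(7,5)×2^11 = -43008
i=6: (-1)^6×C(7,6)×1^11 = 7
i=7: (-1)^7×C(7,7)×0^11 = 0
Total = 322494480

Number of surjections = 322494480


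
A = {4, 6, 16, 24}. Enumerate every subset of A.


|A| = 4, so |P(A)| = 2^4 = 16
Enumerate subsets by cardinality (0 to 4):
∅, {4}, {6}, {16}, {24}, {4, 6}, {4, 16}, {4, 24}, {6, 16}, {6, 24}, {16, 24}, {4, 6, 16}, {4, 6, 24}, {4, 16, 24}, {6, 16, 24}, {4, 6, 16, 24}

P(A) has 16 subsets: ∅, {4}, {6}, {16}, {24}, {4, 6}, {4, 16}, {4, 24}, {6, 16}, {6, 24}, {16, 24}, {4, 6, 16}, {4, 6, 24}, {4, 16, 24}, {6, 16, 24}, {4, 6, 16, 24}


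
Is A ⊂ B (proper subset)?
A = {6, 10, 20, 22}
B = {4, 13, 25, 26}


A ⊂ B requires: A ⊆ B AND A ≠ B.
A ⊆ B? No
A ⊄ B, so A is not a proper subset.

No, A is not a proper subset of B


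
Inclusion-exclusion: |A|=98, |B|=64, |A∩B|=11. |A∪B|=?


|A ∪ B| = |A| + |B| - |A ∩ B|
= 98 + 64 - 11
= 151

|A ∪ B| = 151


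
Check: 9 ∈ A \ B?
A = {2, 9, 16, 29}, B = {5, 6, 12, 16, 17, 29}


A = {2, 9, 16, 29}, B = {5, 6, 12, 16, 17, 29}
A \ B = elements in A but not in B
A \ B = {2, 9}
Checking if 9 ∈ A \ B
9 is in A \ B → True

9 ∈ A \ B


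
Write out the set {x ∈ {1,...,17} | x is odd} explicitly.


Checking each candidate:
Condition: odd numbers in {1,...,17}
Result = {1, 3, 5, 7, 9, 11, 13, 15, 17}

{1, 3, 5, 7, 9, 11, 13, 15, 17}


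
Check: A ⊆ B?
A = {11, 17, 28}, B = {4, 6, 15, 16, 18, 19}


A ⊆ B means every element of A is in B.
Elements in A not in B: {11, 17, 28}
So A ⊄ B.

No, A ⊄ B


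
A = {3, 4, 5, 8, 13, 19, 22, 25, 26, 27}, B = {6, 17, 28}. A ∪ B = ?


A ∪ B = all elements in A or B (or both)
A = {3, 4, 5, 8, 13, 19, 22, 25, 26, 27}
B = {6, 17, 28}
A ∪ B = {3, 4, 5, 6, 8, 13, 17, 19, 22, 25, 26, 27, 28}

A ∪ B = {3, 4, 5, 6, 8, 13, 17, 19, 22, 25, 26, 27, 28}


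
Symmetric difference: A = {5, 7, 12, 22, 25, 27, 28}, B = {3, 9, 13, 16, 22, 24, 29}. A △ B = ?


A △ B = (A \ B) ∪ (B \ A) = elements in exactly one of A or B
A \ B = {5, 7, 12, 25, 27, 28}
B \ A = {3, 9, 13, 16, 24, 29}
A △ B = {3, 5, 7, 9, 12, 13, 16, 24, 25, 27, 28, 29}

A △ B = {3, 5, 7, 9, 12, 13, 16, 24, 25, 27, 28, 29}


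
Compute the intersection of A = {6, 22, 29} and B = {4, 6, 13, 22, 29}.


A ∩ B = elements in both A and B
A = {6, 22, 29}
B = {4, 6, 13, 22, 29}
A ∩ B = {6, 22, 29}

A ∩ B = {6, 22, 29}


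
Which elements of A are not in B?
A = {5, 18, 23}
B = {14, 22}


A \ B = elements in A but not in B
A = {5, 18, 23}
B = {14, 22}
Remove from A any elements in B
A \ B = {5, 18, 23}

A \ B = {5, 18, 23}


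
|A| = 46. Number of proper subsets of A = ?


Total subsets = 2^n = 2^46 = 70368744177664
Proper subsets exclude the set itself: 2^n - 1
= 70368744177664 - 1
= 70368744177663

Number of proper subsets = 70368744177663


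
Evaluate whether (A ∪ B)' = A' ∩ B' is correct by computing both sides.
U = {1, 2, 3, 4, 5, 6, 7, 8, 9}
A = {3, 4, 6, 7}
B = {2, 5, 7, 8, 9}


LHS: A ∪ B = {2, 3, 4, 5, 6, 7, 8, 9}
(A ∪ B)' = U \ (A ∪ B) = {1}
A' = {1, 2, 5, 8, 9}, B' = {1, 3, 4, 6}
Claimed RHS: A' ∩ B' = {1}
Identity is VALID: LHS = RHS = {1} ✓

Identity is valid. (A ∪ B)' = A' ∩ B' = {1}


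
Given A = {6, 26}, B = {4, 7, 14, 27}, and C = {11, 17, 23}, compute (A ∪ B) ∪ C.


A ∪ B = {4, 6, 7, 14, 26, 27}
(A ∪ B) ∪ C = {4, 6, 7, 11, 14, 17, 23, 26, 27}

A ∪ B ∪ C = {4, 6, 7, 11, 14, 17, 23, 26, 27}


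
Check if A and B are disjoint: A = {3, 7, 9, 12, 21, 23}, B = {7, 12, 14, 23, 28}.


Disjoint means A ∩ B = ∅.
A ∩ B = {7, 12, 23}
A ∩ B ≠ ∅, so A and B are NOT disjoint.

No, A and B are not disjoint (A ∩ B = {7, 12, 23})


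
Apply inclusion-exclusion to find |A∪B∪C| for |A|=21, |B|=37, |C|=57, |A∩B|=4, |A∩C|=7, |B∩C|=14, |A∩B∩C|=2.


|A∪B∪C| = |A|+|B|+|C| - |A∩B|-|A∩C|-|B∩C| + |A∩B∩C|
= 21+37+57 - 4-7-14 + 2
= 115 - 25 + 2
= 92

|A ∪ B ∪ C| = 92


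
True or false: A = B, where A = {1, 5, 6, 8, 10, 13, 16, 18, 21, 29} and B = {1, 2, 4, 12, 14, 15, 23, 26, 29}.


Two sets are equal iff they have exactly the same elements.
A = {1, 5, 6, 8, 10, 13, 16, 18, 21, 29}
B = {1, 2, 4, 12, 14, 15, 23, 26, 29}
Differences: {2, 4, 5, 6, 8, 10, 12, 13, 14, 15, 16, 18, 21, 23, 26}
A ≠ B

No, A ≠ B


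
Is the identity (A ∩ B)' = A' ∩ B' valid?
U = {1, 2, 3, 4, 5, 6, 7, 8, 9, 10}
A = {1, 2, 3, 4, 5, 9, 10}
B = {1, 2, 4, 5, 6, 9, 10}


LHS: A ∩ B = {1, 2, 4, 5, 9, 10}
(A ∩ B)' = U \ (A ∩ B) = {3, 6, 7, 8}
A' = {6, 7, 8}, B' = {3, 7, 8}
Claimed RHS: A' ∩ B' = {7, 8}
Identity is INVALID: LHS = {3, 6, 7, 8} but the RHS claimed here equals {7, 8}. The correct form is (A ∩ B)' = A' ∪ B'.

Identity is invalid: (A ∩ B)' = {3, 6, 7, 8} but A' ∩ B' = {7, 8}. The correct De Morgan law is (A ∩ B)' = A' ∪ B'.


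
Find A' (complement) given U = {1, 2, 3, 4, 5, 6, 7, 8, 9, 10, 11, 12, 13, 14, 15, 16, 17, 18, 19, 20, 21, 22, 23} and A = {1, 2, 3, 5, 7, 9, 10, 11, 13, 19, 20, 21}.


Aᶜ = U \ A = elements in U but not in A
U = {1, 2, 3, 4, 5, 6, 7, 8, 9, 10, 11, 12, 13, 14, 15, 16, 17, 18, 19, 20, 21, 22, 23}
A = {1, 2, 3, 5, 7, 9, 10, 11, 13, 19, 20, 21}
Aᶜ = {4, 6, 8, 12, 14, 15, 16, 17, 18, 22, 23}

Aᶜ = {4, 6, 8, 12, 14, 15, 16, 17, 18, 22, 23}


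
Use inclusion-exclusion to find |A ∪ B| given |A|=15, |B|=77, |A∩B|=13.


|A ∪ B| = |A| + |B| - |A ∩ B|
= 15 + 77 - 13
= 79

|A ∪ B| = 79


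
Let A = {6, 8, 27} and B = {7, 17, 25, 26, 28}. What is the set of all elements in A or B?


A ∪ B = all elements in A or B (or both)
A = {6, 8, 27}
B = {7, 17, 25, 26, 28}
A ∪ B = {6, 7, 8, 17, 25, 26, 27, 28}

A ∪ B = {6, 7, 8, 17, 25, 26, 27, 28}


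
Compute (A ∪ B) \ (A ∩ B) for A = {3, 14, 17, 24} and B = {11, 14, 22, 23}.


A △ B = (A \ B) ∪ (B \ A) = elements in exactly one of A or B
A \ B = {3, 17, 24}
B \ A = {11, 22, 23}
A △ B = {3, 11, 17, 22, 23, 24}

A △ B = {3, 11, 17, 22, 23, 24}


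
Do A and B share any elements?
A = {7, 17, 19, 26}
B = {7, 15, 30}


Disjoint means A ∩ B = ∅.
A ∩ B = {7}
A ∩ B ≠ ∅, so A and B are NOT disjoint.

Yes — A and B share the element(s) of A ∩ B = {7}, so they are not disjoint


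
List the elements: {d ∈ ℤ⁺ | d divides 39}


Checking each candidate:
Condition: positive divisors of 39
Result = {1, 3, 13, 39}

{1, 3, 13, 39}


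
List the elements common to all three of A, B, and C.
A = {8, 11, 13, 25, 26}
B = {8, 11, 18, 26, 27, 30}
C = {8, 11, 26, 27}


A ∩ B = {8, 11, 26}
(A ∩ B) ∩ C = {8, 11, 26}

A ∩ B ∩ C = {8, 11, 26}


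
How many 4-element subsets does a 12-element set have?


C(n,k) = n! / (k!(n-k)!)
C(12,4) = 12! / (4!8!)
= 495

C(12,4) = 495


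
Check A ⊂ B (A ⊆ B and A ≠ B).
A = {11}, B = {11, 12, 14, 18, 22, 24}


A ⊂ B requires: A ⊆ B AND A ≠ B.
A ⊆ B? Yes
A = B? No
A ⊂ B: Yes (A is a proper subset of B)

Yes, A ⊂ B


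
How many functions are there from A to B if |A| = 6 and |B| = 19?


Each of |A| = 6 inputs maps to any of |B| = 19 outputs.
# functions = |B|^|A| = 19^6
= 47045881

Number of functions = 47045881


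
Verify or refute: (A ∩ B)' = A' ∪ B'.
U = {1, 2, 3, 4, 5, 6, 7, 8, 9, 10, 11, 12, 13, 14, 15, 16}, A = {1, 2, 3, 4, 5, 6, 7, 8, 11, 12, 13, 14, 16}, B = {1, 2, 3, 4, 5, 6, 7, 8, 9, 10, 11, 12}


LHS: A ∩ B = {1, 2, 3, 4, 5, 6, 7, 8, 11, 12}
(A ∩ B)' = U \ (A ∩ B) = {9, 10, 13, 14, 15, 16}
A' = {9, 10, 15}, B' = {13, 14, 15, 16}
Claimed RHS: A' ∪ B' = {9, 10, 13, 14, 15, 16}
Identity is VALID: LHS = RHS = {9, 10, 13, 14, 15, 16} ✓

Identity is valid. (A ∩ B)' = A' ∪ B' = {9, 10, 13, 14, 15, 16}


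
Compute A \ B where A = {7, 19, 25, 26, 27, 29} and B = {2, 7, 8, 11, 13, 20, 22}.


A \ B = elements in A but not in B
A = {7, 19, 25, 26, 27, 29}
B = {2, 7, 8, 11, 13, 20, 22}
Remove from A any elements in B
A \ B = {19, 25, 26, 27, 29}

A \ B = {19, 25, 26, 27, 29}


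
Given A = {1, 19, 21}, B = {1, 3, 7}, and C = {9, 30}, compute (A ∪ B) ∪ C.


A ∪ B = {1, 3, 7, 19, 21}
(A ∪ B) ∪ C = {1, 3, 7, 9, 19, 21, 30}

A ∪ B ∪ C = {1, 3, 7, 9, 19, 21, 30}


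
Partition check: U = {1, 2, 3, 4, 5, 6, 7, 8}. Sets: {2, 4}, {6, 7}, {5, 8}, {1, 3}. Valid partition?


A partition requires: (1) non-empty parts, (2) pairwise disjoint, (3) union = U
Parts: {2, 4}, {6, 7}, {5, 8}, {1, 3}
Union of parts: {1, 2, 3, 4, 5, 6, 7, 8}
U = {1, 2, 3, 4, 5, 6, 7, 8}
All non-empty? True
Pairwise disjoint? True
Covers U? True

Yes, valid partition


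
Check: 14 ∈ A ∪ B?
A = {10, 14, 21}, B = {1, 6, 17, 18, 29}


A = {10, 14, 21}, B = {1, 6, 17, 18, 29}
A ∪ B = all elements in A or B
A ∪ B = {1, 6, 10, 14, 17, 18, 21, 29}
Checking if 14 ∈ A ∪ B
14 is in A ∪ B → True

14 ∈ A ∪ B


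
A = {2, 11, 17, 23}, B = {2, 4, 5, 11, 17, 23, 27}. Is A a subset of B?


A ⊆ B means every element of A is in B.
All elements of A are in B.
So A ⊆ B.

Yes, A ⊆ B


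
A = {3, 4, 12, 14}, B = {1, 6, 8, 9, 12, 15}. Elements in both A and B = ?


A = {3, 4, 12, 14}
B = {1, 6, 8, 9, 12, 15}
Region: in both A and B
Elements: {12}

Elements in both A and B: {12}


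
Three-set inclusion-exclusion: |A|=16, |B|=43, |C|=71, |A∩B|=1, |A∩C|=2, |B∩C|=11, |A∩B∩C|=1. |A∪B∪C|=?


|A∪B∪C| = |A|+|B|+|C| - |A∩B|-|A∩C|-|B∩C| + |A∩B∩C|
= 16+43+71 - 1-2-11 + 1
= 130 - 14 + 1
= 117

|A ∪ B ∪ C| = 117


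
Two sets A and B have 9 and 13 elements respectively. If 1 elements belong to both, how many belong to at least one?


|A ∪ B| = |A| + |B| - |A ∩ B|
= 9 + 13 - 1
= 21

|A ∪ B| = 21


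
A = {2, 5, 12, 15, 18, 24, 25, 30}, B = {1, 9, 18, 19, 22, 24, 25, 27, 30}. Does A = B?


Two sets are equal iff they have exactly the same elements.
A = {2, 5, 12, 15, 18, 24, 25, 30}
B = {1, 9, 18, 19, 22, 24, 25, 27, 30}
Differences: {1, 2, 5, 9, 12, 15, 19, 22, 27}
A ≠ B

No, A ≠ B


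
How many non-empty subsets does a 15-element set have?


Total subsets = 2^n = 2^15 = 32768
Non-empty subsets exclude the empty set: 2^n - 1
= 32768 - 1
= 32767

Number of non-empty subsets = 32767


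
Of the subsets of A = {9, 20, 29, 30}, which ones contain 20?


A subset of A contains 20 iff the remaining 3 elements form any subset of A \ {20}.
Count: 2^(n-1) = 2^3 = 8
Subsets containing 20: {20}, {9, 20}, {20, 29}, {20, 30}, {9, 20, 29}, {9, 20, 30}, {20, 29, 30}, {9, 20, 29, 30}

Subsets containing 20 (8 total): {20}, {9, 20}, {20, 29}, {20, 30}, {9, 20, 29}, {9, 20, 30}, {20, 29, 30}, {9, 20, 29, 30}


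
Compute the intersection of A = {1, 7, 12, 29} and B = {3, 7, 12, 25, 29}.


A ∩ B = elements in both A and B
A = {1, 7, 12, 29}
B = {3, 7, 12, 25, 29}
A ∩ B = {7, 12, 29}

A ∩ B = {7, 12, 29}


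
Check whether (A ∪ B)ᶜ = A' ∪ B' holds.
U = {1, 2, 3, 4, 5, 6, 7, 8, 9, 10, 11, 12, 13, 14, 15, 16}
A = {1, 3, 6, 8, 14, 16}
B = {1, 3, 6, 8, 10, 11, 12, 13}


LHS: A ∪ B = {1, 3, 6, 8, 10, 11, 12, 13, 14, 16}
(A ∪ B)' = U \ (A ∪ B) = {2, 4, 5, 7, 9, 15}
A' = {2, 4, 5, 7, 9, 10, 11, 12, 13, 15}, B' = {2, 4, 5, 7, 9, 14, 15, 16}
Claimed RHS: A' ∪ B' = {2, 4, 5, 7, 9, 10, 11, 12, 13, 14, 15, 16}
Identity is INVALID: LHS = {2, 4, 5, 7, 9, 15} but the RHS claimed here equals {2, 4, 5, 7, 9, 10, 11, 12, 13, 14, 15, 16}. The correct form is (A ∪ B)' = A' ∩ B'.

Identity is invalid: (A ∪ B)' = {2, 4, 5, 7, 9, 15} but A' ∪ B' = {2, 4, 5, 7, 9, 10, 11, 12, 13, 14, 15, 16}. The correct De Morgan law is (A ∪ B)' = A' ∩ B'.


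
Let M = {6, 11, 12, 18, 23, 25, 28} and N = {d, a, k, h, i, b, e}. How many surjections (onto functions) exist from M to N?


n = |M| = 7, k = |N| = 7. Surjections via inclusion-exclusion:
S(n,k) = Σ(-1)^i × C(k,i) × (k-i)^n, i=0 to k
i=0: (-1)^0×C(7,0)×7^7 = 823543
i=1: (-1)^1×C(7,1)×6^7 = -1959552
i=2: (-1)^2×C(7,2)×5^7 = 1640625
i=3: (-1)^3×C(7,3)×4^7 = -573440
i=4: (-1)^4×C(7,4)×3^7 = 76545
i=5: (-1)^5×C(7,5)×2^7 = -2688
i=6: (-1)^6×C(7,6)×1^7 = 7
i=7: (-1)^7×C(7,7)×0^7 = 0
Total = 5040

Number of surjections = 5040


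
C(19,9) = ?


C(n,k) = n! / (k!(n-k)!)
C(19,9) = 19! / (9!10!)
= 92378

C(19,9) = 92378


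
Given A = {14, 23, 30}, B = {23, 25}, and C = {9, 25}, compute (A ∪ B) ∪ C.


A ∪ B = {14, 23, 25, 30}
(A ∪ B) ∪ C = {9, 14, 23, 25, 30}

A ∪ B ∪ C = {9, 14, 23, 25, 30}


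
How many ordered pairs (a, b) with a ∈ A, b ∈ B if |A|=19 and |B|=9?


|A × B| = |A| × |B|
= 19 × 9
= 171

|A × B| = 171


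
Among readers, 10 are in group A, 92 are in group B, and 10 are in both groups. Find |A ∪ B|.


|A ∪ B| = |A| + |B| - |A ∩ B|
= 10 + 92 - 10
= 92

|A ∪ B| = 92


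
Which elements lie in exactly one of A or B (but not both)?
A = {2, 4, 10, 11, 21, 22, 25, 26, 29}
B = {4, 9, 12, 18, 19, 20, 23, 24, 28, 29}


A △ B = (A \ B) ∪ (B \ A) = elements in exactly one of A or B
A \ B = {2, 10, 11, 21, 22, 25, 26}
B \ A = {9, 12, 18, 19, 20, 23, 24, 28}
A △ B = {2, 9, 10, 11, 12, 18, 19, 20, 21, 22, 23, 24, 25, 26, 28}

A △ B = {2, 9, 10, 11, 12, 18, 19, 20, 21, 22, 23, 24, 25, 26, 28}


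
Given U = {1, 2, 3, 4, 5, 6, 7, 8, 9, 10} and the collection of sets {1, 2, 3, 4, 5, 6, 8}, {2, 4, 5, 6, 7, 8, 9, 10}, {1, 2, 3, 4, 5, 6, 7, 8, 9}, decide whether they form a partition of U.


A partition requires: (1) non-empty parts, (2) pairwise disjoint, (3) union = U
Parts: {1, 2, 3, 4, 5, 6, 8}, {2, 4, 5, 6, 7, 8, 9, 10}, {1, 2, 3, 4, 5, 6, 7, 8, 9}
Union of parts: {1, 2, 3, 4, 5, 6, 7, 8, 9, 10}
U = {1, 2, 3, 4, 5, 6, 7, 8, 9, 10}
All non-empty? True
Pairwise disjoint? False
Covers U? True

No, not a valid partition


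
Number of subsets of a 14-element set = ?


Number of subsets = 2^n
= 2^14
= 16384

|P(A)| = 16384


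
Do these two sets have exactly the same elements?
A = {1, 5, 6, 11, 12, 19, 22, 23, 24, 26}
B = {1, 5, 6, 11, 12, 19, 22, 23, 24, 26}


Two sets are equal iff they have exactly the same elements.
A = {1, 5, 6, 11, 12, 19, 22, 23, 24, 26}
B = {1, 5, 6, 11, 12, 19, 22, 23, 24, 26}
Same elements → A = B

Yes, A = B


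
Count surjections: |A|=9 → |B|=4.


n = |A| = 9, k = |B| = 4. Surjections via inclusion-exclusion:
S(n,k) = Σ(-1)^i × C(k,i) × (k-i)^n, i=0 to k
i=0: (-1)^0×C(4,0)×4^9 = 262144
i=1: (-1)^1×C(4,1)×3^9 = -78732
i=2: (-1)^2×C(4,2)×2^9 = 3072
i=3: (-1)^3×C(4,3)×1^9 = -4
i=4: (-1)^4×C(4,4)×0^9 = 0
Total = 186480

Number of surjections = 186480


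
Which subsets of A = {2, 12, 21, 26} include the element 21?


A subset of A contains 21 iff the remaining 3 elements form any subset of A \ {21}.
Count: 2^(n-1) = 2^3 = 8
Subsets containing 21: {21}, {2, 21}, {12, 21}, {21, 26}, {2, 12, 21}, {2, 21, 26}, {12, 21, 26}, {2, 12, 21, 26}

Subsets containing 21 (8 total): {21}, {2, 21}, {12, 21}, {21, 26}, {2, 12, 21}, {2, 21, 26}, {12, 21, 26}, {2, 12, 21, 26}


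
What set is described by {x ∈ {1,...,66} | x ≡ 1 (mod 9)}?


Checking each candidate:
Condition: x in {1,...,66} with x ≡ 1 (mod 9)
Result = {1, 10, 19, 28, 37, 46, 55, 64}

{1, 10, 19, 28, 37, 46, 55, 64}


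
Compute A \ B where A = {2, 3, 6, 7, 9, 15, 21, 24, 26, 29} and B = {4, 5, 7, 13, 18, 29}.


A \ B = elements in A but not in B
A = {2, 3, 6, 7, 9, 15, 21, 24, 26, 29}
B = {4, 5, 7, 13, 18, 29}
Remove from A any elements in B
A \ B = {2, 3, 6, 9, 15, 21, 24, 26}

A \ B = {2, 3, 6, 9, 15, 21, 24, 26}


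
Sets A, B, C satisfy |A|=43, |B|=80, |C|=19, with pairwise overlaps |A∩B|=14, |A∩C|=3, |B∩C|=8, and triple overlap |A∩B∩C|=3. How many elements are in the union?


|A∪B∪C| = |A|+|B|+|C| - |A∩B|-|A∩C|-|B∩C| + |A∩B∩C|
= 43+80+19 - 14-3-8 + 3
= 142 - 25 + 3
= 120

|A ∪ B ∪ C| = 120


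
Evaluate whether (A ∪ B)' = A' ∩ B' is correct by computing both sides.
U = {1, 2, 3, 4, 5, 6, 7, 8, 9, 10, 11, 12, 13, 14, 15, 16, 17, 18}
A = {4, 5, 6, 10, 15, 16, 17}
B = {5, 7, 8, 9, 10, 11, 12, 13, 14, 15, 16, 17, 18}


LHS: A ∪ B = {4, 5, 6, 7, 8, 9, 10, 11, 12, 13, 14, 15, 16, 17, 18}
(A ∪ B)' = U \ (A ∪ B) = {1, 2, 3}
A' = {1, 2, 3, 7, 8, 9, 11, 12, 13, 14, 18}, B' = {1, 2, 3, 4, 6}
Claimed RHS: A' ∩ B' = {1, 2, 3}
Identity is VALID: LHS = RHS = {1, 2, 3} ✓

Identity is valid. (A ∪ B)' = A' ∩ B' = {1, 2, 3}


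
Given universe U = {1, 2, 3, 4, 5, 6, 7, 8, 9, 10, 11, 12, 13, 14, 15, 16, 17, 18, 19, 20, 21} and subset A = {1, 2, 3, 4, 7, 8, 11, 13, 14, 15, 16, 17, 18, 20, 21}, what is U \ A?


Aᶜ = U \ A = elements in U but not in A
U = {1, 2, 3, 4, 5, 6, 7, 8, 9, 10, 11, 12, 13, 14, 15, 16, 17, 18, 19, 20, 21}
A = {1, 2, 3, 4, 7, 8, 11, 13, 14, 15, 16, 17, 18, 20, 21}
Aᶜ = {5, 6, 9, 10, 12, 19}

Aᶜ = {5, 6, 9, 10, 12, 19}


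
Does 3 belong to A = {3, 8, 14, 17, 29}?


A = {3, 8, 14, 17, 29}
Checking if 3 is in A
3 is in A → True

3 ∈ A


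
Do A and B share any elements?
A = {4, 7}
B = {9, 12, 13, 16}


Disjoint means A ∩ B = ∅.
A ∩ B = ∅
A ∩ B = ∅, so A and B are disjoint.

No — A and B share no elements (A ∩ B = ∅), so they are disjoint


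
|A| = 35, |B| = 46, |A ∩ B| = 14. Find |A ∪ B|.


|A ∪ B| = |A| + |B| - |A ∩ B|
= 35 + 46 - 14
= 67

|A ∪ B| = 67


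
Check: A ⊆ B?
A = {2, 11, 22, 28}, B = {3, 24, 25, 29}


A ⊆ B means every element of A is in B.
Elements in A not in B: {2, 11, 22, 28}
So A ⊄ B.

No, A ⊄ B


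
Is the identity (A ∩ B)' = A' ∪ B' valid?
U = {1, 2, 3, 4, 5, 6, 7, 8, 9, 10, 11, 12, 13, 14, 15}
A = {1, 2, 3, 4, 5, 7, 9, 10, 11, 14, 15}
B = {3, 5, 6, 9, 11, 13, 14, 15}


LHS: A ∩ B = {3, 5, 9, 11, 14, 15}
(A ∩ B)' = U \ (A ∩ B) = {1, 2, 4, 6, 7, 8, 10, 12, 13}
A' = {6, 8, 12, 13}, B' = {1, 2, 4, 7, 8, 10, 12}
Claimed RHS: A' ∪ B' = {1, 2, 4, 6, 7, 8, 10, 12, 13}
Identity is VALID: LHS = RHS = {1, 2, 4, 6, 7, 8, 10, 12, 13} ✓

Identity is valid. (A ∩ B)' = A' ∪ B' = {1, 2, 4, 6, 7, 8, 10, 12, 13}


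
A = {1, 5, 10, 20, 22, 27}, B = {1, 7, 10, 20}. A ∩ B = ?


A ∩ B = elements in both A and B
A = {1, 5, 10, 20, 22, 27}
B = {1, 7, 10, 20}
A ∩ B = {1, 10, 20}

A ∩ B = {1, 10, 20}


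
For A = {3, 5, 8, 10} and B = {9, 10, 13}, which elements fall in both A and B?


A = {3, 5, 8, 10}
B = {9, 10, 13}
Region: in both A and B
Elements: {10}

Elements in both A and B: {10}


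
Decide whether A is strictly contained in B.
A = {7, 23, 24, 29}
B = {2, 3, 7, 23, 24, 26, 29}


A ⊂ B requires: A ⊆ B AND A ≠ B.
A ⊆ B? Yes
A = B? No
A ⊂ B: Yes (A is a proper subset of B)

Yes, A ⊂ B


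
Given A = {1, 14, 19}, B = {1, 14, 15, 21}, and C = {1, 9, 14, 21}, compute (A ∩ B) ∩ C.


A ∩ B = {1, 14}
(A ∩ B) ∩ C = {1, 14}

A ∩ B ∩ C = {1, 14}


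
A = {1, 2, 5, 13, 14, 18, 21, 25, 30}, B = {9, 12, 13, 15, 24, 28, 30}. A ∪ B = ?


A ∪ B = all elements in A or B (or both)
A = {1, 2, 5, 13, 14, 18, 21, 25, 30}
B = {9, 12, 13, 15, 24, 28, 30}
A ∪ B = {1, 2, 5, 9, 12, 13, 14, 15, 18, 21, 24, 25, 28, 30}

A ∪ B = {1, 2, 5, 9, 12, 13, 14, 15, 18, 21, 24, 25, 28, 30}


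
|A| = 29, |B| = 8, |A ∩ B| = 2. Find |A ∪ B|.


|A ∪ B| = |A| + |B| - |A ∩ B|
= 29 + 8 - 2
= 35

|A ∪ B| = 35


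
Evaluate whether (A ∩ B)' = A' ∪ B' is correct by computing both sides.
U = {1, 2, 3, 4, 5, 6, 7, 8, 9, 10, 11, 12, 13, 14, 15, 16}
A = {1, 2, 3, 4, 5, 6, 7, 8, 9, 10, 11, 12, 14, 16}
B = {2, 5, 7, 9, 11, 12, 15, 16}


LHS: A ∩ B = {2, 5, 7, 9, 11, 12, 16}
(A ∩ B)' = U \ (A ∩ B) = {1, 3, 4, 6, 8, 10, 13, 14, 15}
A' = {13, 15}, B' = {1, 3, 4, 6, 8, 10, 13, 14}
Claimed RHS: A' ∪ B' = {1, 3, 4, 6, 8, 10, 13, 14, 15}
Identity is VALID: LHS = RHS = {1, 3, 4, 6, 8, 10, 13, 14, 15} ✓

Identity is valid. (A ∩ B)' = A' ∪ B' = {1, 3, 4, 6, 8, 10, 13, 14, 15}


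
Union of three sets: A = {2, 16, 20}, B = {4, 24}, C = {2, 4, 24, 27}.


A ∪ B = {2, 4, 16, 20, 24}
(A ∪ B) ∪ C = {2, 4, 16, 20, 24, 27}

A ∪ B ∪ C = {2, 4, 16, 20, 24, 27}


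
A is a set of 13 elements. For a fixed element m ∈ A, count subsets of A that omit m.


Subsets of A avoiding m are subsets of A \ {m}, which has 12 elements.
Count = 2^(n-1) = 2^12
= 4096

Number of subsets avoiding m = 4096


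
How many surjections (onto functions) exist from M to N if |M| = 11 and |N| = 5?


n = |M| = 11, k = |N| = 5. Surjections via inclusion-exclusion:
S(n,k) = Σ(-1)^i × C(k,i) × (k-i)^n, i=0 to k
i=0: (-1)^0×C(5,0)×5^11 = 48828125
i=1: (-1)^1×C(5,1)×4^11 = -20971520
i=2: (-1)^2×C(5,2)×3^11 = 1771470
i=3: (-1)^3×C(5,3)×2^11 = -20480
i=4: (-1)^4×C(5,4)×1^11 = 5
i=5: (-1)^5×C(5,5)×0^11 = 0
Total = 29607600

Number of surjections = 29607600


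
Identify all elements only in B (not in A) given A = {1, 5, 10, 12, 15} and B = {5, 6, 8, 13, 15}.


A = {1, 5, 10, 12, 15}
B = {5, 6, 8, 13, 15}
Region: only in B (not in A)
Elements: {6, 8, 13}

Elements only in B (not in A): {6, 8, 13}


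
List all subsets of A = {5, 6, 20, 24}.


|A| = 4, so |P(A)| = 2^4 = 16
Enumerate subsets by cardinality (0 to 4):
∅, {5}, {6}, {20}, {24}, {5, 6}, {5, 20}, {5, 24}, {6, 20}, {6, 24}, {20, 24}, {5, 6, 20}, {5, 6, 24}, {5, 20, 24}, {6, 20, 24}, {5, 6, 20, 24}

P(A) has 16 subsets: ∅, {5}, {6}, {20}, {24}, {5, 6}, {5, 20}, {5, 24}, {6, 20}, {6, 24}, {20, 24}, {5, 6, 20}, {5, 6, 24}, {5, 20, 24}, {6, 20, 24}, {5, 6, 20, 24}


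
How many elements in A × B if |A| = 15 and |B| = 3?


|A × B| = |A| × |B|
= 15 × 3
= 45

|A × B| = 45


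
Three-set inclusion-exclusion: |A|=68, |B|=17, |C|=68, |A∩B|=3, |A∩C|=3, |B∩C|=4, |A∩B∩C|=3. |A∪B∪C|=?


|A∪B∪C| = |A|+|B|+|C| - |A∩B|-|A∩C|-|B∩C| + |A∩B∩C|
= 68+17+68 - 3-3-4 + 3
= 153 - 10 + 3
= 146

|A ∪ B ∪ C| = 146


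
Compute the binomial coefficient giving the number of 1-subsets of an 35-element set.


C(n,k) = n! / (k!(n-k)!)
C(35,1) = 35! / (1!34!)
= 35

C(35,1) = 35


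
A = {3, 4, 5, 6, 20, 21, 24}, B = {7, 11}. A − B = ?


A \ B = elements in A but not in B
A = {3, 4, 5, 6, 20, 21, 24}
B = {7, 11}
Remove from A any elements in B
A \ B = {3, 4, 5, 6, 20, 21, 24}

A \ B = {3, 4, 5, 6, 20, 21, 24}


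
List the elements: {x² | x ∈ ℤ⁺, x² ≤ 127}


Checking each candidate:
Condition: positive perfect squares ≤ 127
Result = {1, 4, 9, 16, 25, 36, 49, 64, 81, 100, 121}

{1, 4, 9, 16, 25, 36, 49, 64, 81, 100, 121}


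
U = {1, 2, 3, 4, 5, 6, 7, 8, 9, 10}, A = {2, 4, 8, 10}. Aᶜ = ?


Aᶜ = U \ A = elements in U but not in A
U = {1, 2, 3, 4, 5, 6, 7, 8, 9, 10}
A = {2, 4, 8, 10}
Aᶜ = {1, 3, 5, 6, 7, 9}

Aᶜ = {1, 3, 5, 6, 7, 9}


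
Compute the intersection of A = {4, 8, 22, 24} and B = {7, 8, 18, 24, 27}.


A ∩ B = elements in both A and B
A = {4, 8, 22, 24}
B = {7, 8, 18, 24, 27}
A ∩ B = {8, 24}

A ∩ B = {8, 24}


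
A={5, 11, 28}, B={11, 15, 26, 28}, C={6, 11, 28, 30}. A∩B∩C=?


A ∩ B = {11, 28}
(A ∩ B) ∩ C = {11, 28}

A ∩ B ∩ C = {11, 28}


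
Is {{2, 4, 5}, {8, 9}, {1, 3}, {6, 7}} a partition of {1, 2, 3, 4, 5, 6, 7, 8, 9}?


A partition requires: (1) non-empty parts, (2) pairwise disjoint, (3) union = U
Parts: {2, 4, 5}, {8, 9}, {1, 3}, {6, 7}
Union of parts: {1, 2, 3, 4, 5, 6, 7, 8, 9}
U = {1, 2, 3, 4, 5, 6, 7, 8, 9}
All non-empty? True
Pairwise disjoint? True
Covers U? True

Yes, valid partition


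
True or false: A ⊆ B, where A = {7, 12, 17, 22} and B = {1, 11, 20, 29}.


A ⊆ B means every element of A is in B.
Elements in A not in B: {7, 12, 17, 22}
So A ⊄ B.

No, A ⊄ B


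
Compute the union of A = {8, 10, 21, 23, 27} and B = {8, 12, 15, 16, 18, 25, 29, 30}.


A ∪ B = all elements in A or B (or both)
A = {8, 10, 21, 23, 27}
B = {8, 12, 15, 16, 18, 25, 29, 30}
A ∪ B = {8, 10, 12, 15, 16, 18, 21, 23, 25, 27, 29, 30}

A ∪ B = {8, 10, 12, 15, 16, 18, 21, 23, 25, 27, 29, 30}


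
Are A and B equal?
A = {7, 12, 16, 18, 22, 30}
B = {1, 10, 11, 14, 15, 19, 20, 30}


Two sets are equal iff they have exactly the same elements.
A = {7, 12, 16, 18, 22, 30}
B = {1, 10, 11, 14, 15, 19, 20, 30}
Differences: {1, 7, 10, 11, 12, 14, 15, 16, 18, 19, 20, 22}
A ≠ B

No, A ≠ B


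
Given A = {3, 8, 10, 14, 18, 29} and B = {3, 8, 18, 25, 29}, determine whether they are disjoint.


Disjoint means A ∩ B = ∅.
A ∩ B = {3, 8, 18, 29}
A ∩ B ≠ ∅, so A and B are NOT disjoint.

No, A and B are not disjoint (A ∩ B = {3, 8, 18, 29})


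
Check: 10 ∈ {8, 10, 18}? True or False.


A = {8, 10, 18}
Checking if 10 is in A
10 is in A → True

10 ∈ A


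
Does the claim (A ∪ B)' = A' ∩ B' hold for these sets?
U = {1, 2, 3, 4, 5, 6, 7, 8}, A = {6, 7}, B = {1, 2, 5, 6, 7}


LHS: A ∪ B = {1, 2, 5, 6, 7}
(A ∪ B)' = U \ (A ∪ B) = {3, 4, 8}
A' = {1, 2, 3, 4, 5, 8}, B' = {3, 4, 8}
Claimed RHS: A' ∩ B' = {3, 4, 8}
Identity is VALID: LHS = RHS = {3, 4, 8} ✓

Identity is valid. (A ∪ B)' = A' ∩ B' = {3, 4, 8}


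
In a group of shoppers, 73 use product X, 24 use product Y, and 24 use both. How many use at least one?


|A ∪ B| = |A| + |B| - |A ∩ B|
= 73 + 24 - 24
= 73

|A ∪ B| = 73


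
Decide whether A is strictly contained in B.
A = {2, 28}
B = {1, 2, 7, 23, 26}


A ⊂ B requires: A ⊆ B AND A ≠ B.
A ⊆ B? No
A ⊄ B, so A is not a proper subset.

No, A is not a proper subset of B


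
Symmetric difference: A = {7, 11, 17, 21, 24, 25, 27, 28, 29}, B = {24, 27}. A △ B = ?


A △ B = (A \ B) ∪ (B \ A) = elements in exactly one of A or B
A \ B = {7, 11, 17, 21, 25, 28, 29}
B \ A = ∅
A △ B = {7, 11, 17, 21, 25, 28, 29}

A △ B = {7, 11, 17, 21, 25, 28, 29}


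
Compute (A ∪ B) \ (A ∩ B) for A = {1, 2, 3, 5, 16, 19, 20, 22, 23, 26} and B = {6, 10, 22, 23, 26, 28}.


A △ B = (A \ B) ∪ (B \ A) = elements in exactly one of A or B
A \ B = {1, 2, 3, 5, 16, 19, 20}
B \ A = {6, 10, 28}
A △ B = {1, 2, 3, 5, 6, 10, 16, 19, 20, 28}

A △ B = {1, 2, 3, 5, 6, 10, 16, 19, 20, 28}


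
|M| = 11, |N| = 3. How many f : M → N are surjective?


n = |M| = 11, k = |N| = 3. Surjections via inclusion-exclusion:
S(n,k) = Σ(-1)^i × C(k,i) × (k-i)^n, i=0 to k
i=0: (-1)^0×C(3,0)×3^11 = 177147
i=1: (-1)^1×C(3,1)×2^11 = -6144
i=2: (-1)^2×C(3,2)×1^11 = 3
i=3: (-1)^3×C(3,3)×0^11 = 0
Total = 171006

Number of surjections = 171006


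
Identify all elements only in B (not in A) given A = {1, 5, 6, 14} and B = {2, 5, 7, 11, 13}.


A = {1, 5, 6, 14}
B = {2, 5, 7, 11, 13}
Region: only in B (not in A)
Elements: {2, 7, 11, 13}

Elements only in B (not in A): {2, 7, 11, 13}


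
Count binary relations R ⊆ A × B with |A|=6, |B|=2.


A relation from A to B is any subset of A × B.
|A × B| = 6 × 2 = 12
# relations = 2^|A × B| = 2^12 = 4096

Number of relations = 4096


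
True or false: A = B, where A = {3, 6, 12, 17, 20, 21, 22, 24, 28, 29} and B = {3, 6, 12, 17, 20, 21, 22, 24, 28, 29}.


Two sets are equal iff they have exactly the same elements.
A = {3, 6, 12, 17, 20, 21, 22, 24, 28, 29}
B = {3, 6, 12, 17, 20, 21, 22, 24, 28, 29}
Same elements → A = B

Yes, A = B


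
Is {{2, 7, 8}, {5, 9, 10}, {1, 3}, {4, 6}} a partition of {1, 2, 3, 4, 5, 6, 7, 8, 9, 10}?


A partition requires: (1) non-empty parts, (2) pairwise disjoint, (3) union = U
Parts: {2, 7, 8}, {5, 9, 10}, {1, 3}, {4, 6}
Union of parts: {1, 2, 3, 4, 5, 6, 7, 8, 9, 10}
U = {1, 2, 3, 4, 5, 6, 7, 8, 9, 10}
All non-empty? True
Pairwise disjoint? True
Covers U? True

Yes, valid partition


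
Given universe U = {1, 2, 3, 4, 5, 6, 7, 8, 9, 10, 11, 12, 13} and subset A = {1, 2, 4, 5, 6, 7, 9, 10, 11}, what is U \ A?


Aᶜ = U \ A = elements in U but not in A
U = {1, 2, 3, 4, 5, 6, 7, 8, 9, 10, 11, 12, 13}
A = {1, 2, 4, 5, 6, 7, 9, 10, 11}
Aᶜ = {3, 8, 12, 13}

Aᶜ = {3, 8, 12, 13}


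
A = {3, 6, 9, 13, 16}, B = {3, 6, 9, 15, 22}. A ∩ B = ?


A ∩ B = elements in both A and B
A = {3, 6, 9, 13, 16}
B = {3, 6, 9, 15, 22}
A ∩ B = {3, 6, 9}

A ∩ B = {3, 6, 9}


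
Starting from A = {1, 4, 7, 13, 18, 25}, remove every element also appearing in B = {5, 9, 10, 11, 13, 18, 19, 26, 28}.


A \ B = elements in A but not in B
A = {1, 4, 7, 13, 18, 25}
B = {5, 9, 10, 11, 13, 18, 19, 26, 28}
Remove from A any elements in B
A \ B = {1, 4, 7, 25}

A \ B = {1, 4, 7, 25}


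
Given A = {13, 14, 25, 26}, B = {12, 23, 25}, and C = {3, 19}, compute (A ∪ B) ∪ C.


A ∪ B = {12, 13, 14, 23, 25, 26}
(A ∪ B) ∪ C = {3, 12, 13, 14, 19, 23, 25, 26}

A ∪ B ∪ C = {3, 12, 13, 14, 19, 23, 25, 26}


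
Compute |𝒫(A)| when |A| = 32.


Number of subsets = 2^n
= 2^32
= 4294967296

|P(A)| = 4294967296


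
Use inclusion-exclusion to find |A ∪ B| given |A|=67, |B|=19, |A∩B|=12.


|A ∪ B| = |A| + |B| - |A ∩ B|
= 67 + 19 - 12
= 74

|A ∪ B| = 74


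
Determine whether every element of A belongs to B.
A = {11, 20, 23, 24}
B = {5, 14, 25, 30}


A ⊆ B means every element of A is in B.
Elements in A not in B: {11, 20, 23, 24}
So A ⊄ B.

No, A ⊄ B


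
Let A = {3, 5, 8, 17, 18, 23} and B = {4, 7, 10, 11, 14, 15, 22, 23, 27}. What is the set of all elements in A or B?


A ∪ B = all elements in A or B (or both)
A = {3, 5, 8, 17, 18, 23}
B = {4, 7, 10, 11, 14, 15, 22, 23, 27}
A ∪ B = {3, 4, 5, 7, 8, 10, 11, 14, 15, 17, 18, 22, 23, 27}

A ∪ B = {3, 4, 5, 7, 8, 10, 11, 14, 15, 17, 18, 22, 23, 27}


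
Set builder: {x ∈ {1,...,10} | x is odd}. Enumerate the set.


Checking each candidate:
Condition: odd numbers in {1,...,10}
Result = {1, 3, 5, 7, 9}

{1, 3, 5, 7, 9}


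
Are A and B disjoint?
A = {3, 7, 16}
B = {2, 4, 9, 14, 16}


Disjoint means A ∩ B = ∅.
A ∩ B = {16}
A ∩ B ≠ ∅, so A and B are NOT disjoint.

No, A and B are not disjoint (A ∩ B = {16})


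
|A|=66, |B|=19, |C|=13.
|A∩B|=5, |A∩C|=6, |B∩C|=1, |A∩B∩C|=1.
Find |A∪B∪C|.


|A∪B∪C| = |A|+|B|+|C| - |A∩B|-|A∩C|-|B∩C| + |A∩B∩C|
= 66+19+13 - 5-6-1 + 1
= 98 - 12 + 1
= 87

|A ∪ B ∪ C| = 87


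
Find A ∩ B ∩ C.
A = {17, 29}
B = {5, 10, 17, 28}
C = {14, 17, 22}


A ∩ B = {17}
(A ∩ B) ∩ C = {17}

A ∩ B ∩ C = {17}


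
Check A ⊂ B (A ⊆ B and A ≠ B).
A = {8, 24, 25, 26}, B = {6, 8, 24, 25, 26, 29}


A ⊂ B requires: A ⊆ B AND A ≠ B.
A ⊆ B? Yes
A = B? No
A ⊂ B: Yes (A is a proper subset of B)

Yes, A ⊂ B


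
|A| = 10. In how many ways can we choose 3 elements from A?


C(n,k) = n! / (k!(n-k)!)
C(10,3) = 10! / (3!7!)
= 120

C(10,3) = 120


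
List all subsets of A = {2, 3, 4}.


|A| = 3, so |P(A)| = 2^3 = 8
Enumerate subsets by cardinality (0 to 3):
∅, {2}, {3}, {4}, {2, 3}, {2, 4}, {3, 4}, {2, 3, 4}

P(A) has 8 subsets: ∅, {2}, {3}, {4}, {2, 3}, {2, 4}, {3, 4}, {2, 3, 4}


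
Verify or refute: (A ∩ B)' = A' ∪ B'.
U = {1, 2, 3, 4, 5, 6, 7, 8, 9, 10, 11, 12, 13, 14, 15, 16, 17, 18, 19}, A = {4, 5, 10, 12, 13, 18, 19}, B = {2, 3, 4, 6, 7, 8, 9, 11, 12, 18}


LHS: A ∩ B = {4, 12, 18}
(A ∩ B)' = U \ (A ∩ B) = {1, 2, 3, 5, 6, 7, 8, 9, 10, 11, 13, 14, 15, 16, 17, 19}
A' = {1, 2, 3, 6, 7, 8, 9, 11, 14, 15, 16, 17}, B' = {1, 5, 10, 13, 14, 15, 16, 17, 19}
Claimed RHS: A' ∪ B' = {1, 2, 3, 5, 6, 7, 8, 9, 10, 11, 13, 14, 15, 16, 17, 19}
Identity is VALID: LHS = RHS = {1, 2, 3, 5, 6, 7, 8, 9, 10, 11, 13, 14, 15, 16, 17, 19} ✓

Identity is valid. (A ∩ B)' = A' ∪ B' = {1, 2, 3, 5, 6, 7, 8, 9, 10, 11, 13, 14, 15, 16, 17, 19}


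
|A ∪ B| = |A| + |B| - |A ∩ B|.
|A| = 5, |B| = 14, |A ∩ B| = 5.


|A ∪ B| = |A| + |B| - |A ∩ B|
= 5 + 14 - 5
= 14

|A ∪ B| = 14


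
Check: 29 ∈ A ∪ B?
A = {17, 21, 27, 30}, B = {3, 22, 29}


A = {17, 21, 27, 30}, B = {3, 22, 29}
A ∪ B = all elements in A or B
A ∪ B = {3, 17, 21, 22, 27, 29, 30}
Checking if 29 ∈ A ∪ B
29 is in A ∪ B → True

29 ∈ A ∪ B


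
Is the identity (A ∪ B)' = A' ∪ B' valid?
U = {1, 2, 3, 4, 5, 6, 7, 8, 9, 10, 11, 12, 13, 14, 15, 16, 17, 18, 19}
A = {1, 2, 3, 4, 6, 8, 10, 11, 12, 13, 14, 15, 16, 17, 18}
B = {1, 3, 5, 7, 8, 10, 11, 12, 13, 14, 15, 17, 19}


LHS: A ∪ B = {1, 2, 3, 4, 5, 6, 7, 8, 10, 11, 12, 13, 14, 15, 16, 17, 18, 19}
(A ∪ B)' = U \ (A ∪ B) = {9}
A' = {5, 7, 9, 19}, B' = {2, 4, 6, 9, 16, 18}
Claimed RHS: A' ∪ B' = {2, 4, 5, 6, 7, 9, 16, 18, 19}
Identity is INVALID: LHS = {9} but the RHS claimed here equals {2, 4, 5, 6, 7, 9, 16, 18, 19}. The correct form is (A ∪ B)' = A' ∩ B'.

Identity is invalid: (A ∪ B)' = {9} but A' ∪ B' = {2, 4, 5, 6, 7, 9, 16, 18, 19}. The correct De Morgan law is (A ∪ B)' = A' ∩ B'.


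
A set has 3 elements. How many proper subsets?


Total subsets = 2^n = 2^3 = 8
Proper subsets exclude the set itself: 2^n - 1
= 8 - 1
= 7

Number of proper subsets = 7


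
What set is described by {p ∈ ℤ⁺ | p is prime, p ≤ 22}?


Checking each candidate:
Condition: primes ≤ 22
Result = {2, 3, 5, 7, 11, 13, 17, 19}

{2, 3, 5, 7, 11, 13, 17, 19}


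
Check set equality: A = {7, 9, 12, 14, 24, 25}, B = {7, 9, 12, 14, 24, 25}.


Two sets are equal iff they have exactly the same elements.
A = {7, 9, 12, 14, 24, 25}
B = {7, 9, 12, 14, 24, 25}
Same elements → A = B

Yes, A = B


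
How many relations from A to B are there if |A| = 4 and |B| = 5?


A relation from A to B is any subset of A × B.
|A × B| = 4 × 5 = 20
# relations = 2^|A × B| = 2^20 = 1048576

Number of relations = 1048576


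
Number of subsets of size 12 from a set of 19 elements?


C(n,k) = n! / (k!(n-k)!)
C(19,12) = 19! / (12!7!)
= 50388

C(19,12) = 50388


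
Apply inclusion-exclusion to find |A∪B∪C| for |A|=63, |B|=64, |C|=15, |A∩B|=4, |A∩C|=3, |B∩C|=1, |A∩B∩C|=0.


|A∪B∪C| = |A|+|B|+|C| - |A∩B|-|A∩C|-|B∩C| + |A∩B∩C|
= 63+64+15 - 4-3-1 + 0
= 142 - 8 + 0
= 134

|A ∪ B ∪ C| = 134


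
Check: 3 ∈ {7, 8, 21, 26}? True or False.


A = {7, 8, 21, 26}
Checking if 3 is in A
3 is not in A → False

3 ∉ A


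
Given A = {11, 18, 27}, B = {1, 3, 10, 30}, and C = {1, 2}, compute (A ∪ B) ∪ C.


A ∪ B = {1, 3, 10, 11, 18, 27, 30}
(A ∪ B) ∪ C = {1, 2, 3, 10, 11, 18, 27, 30}

A ∪ B ∪ C = {1, 2, 3, 10, 11, 18, 27, 30}


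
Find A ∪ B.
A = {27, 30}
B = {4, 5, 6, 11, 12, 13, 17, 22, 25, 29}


A ∪ B = all elements in A or B (or both)
A = {27, 30}
B = {4, 5, 6, 11, 12, 13, 17, 22, 25, 29}
A ∪ B = {4, 5, 6, 11, 12, 13, 17, 22, 25, 27, 29, 30}

A ∪ B = {4, 5, 6, 11, 12, 13, 17, 22, 25, 27, 29, 30}


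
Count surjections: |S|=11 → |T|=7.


n = |S| = 11, k = |T| = 7. Surjections via inclusion-exclusion:
S(n,k) = Σ(-1)^i × C(k,i) × (k-i)^n, i=0 to k
i=0: (-1)^0×C(7,0)×7^11 = 1977326743
i=1: (-1)^1×C(7,1)×6^11 = -2539579392
i=2: (-1)^2×C(7,2)×5^11 = 1025390625
i=3: (-1)^3×C(7,3)×4^11 = -146800640
i=4: (-1)^4×C(7,4)×3^11 = 6200145
i=5: (-1)^5×C(7,5)×2^11 = -43008
i=6: (-1)^6×C(7,6)×1^11 = 7
i=7: (-1)^7×C(7,7)×0^11 = 0
Total = 322494480

Number of surjections = 322494480
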